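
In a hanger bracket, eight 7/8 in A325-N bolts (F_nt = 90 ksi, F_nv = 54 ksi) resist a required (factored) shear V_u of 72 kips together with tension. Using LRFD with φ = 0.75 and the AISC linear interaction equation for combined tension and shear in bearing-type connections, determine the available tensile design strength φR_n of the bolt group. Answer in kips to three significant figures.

A_b = π·0.875²/4 = 0.6013 in²; f_rv = 72 / (8 × 0.6013) = 14.97 ksi.
F'_nt = 1.3 F_nt − (F_nt / φF_nv) f_rv = 1.3·90 − (90/(0.75·54))·14.97 = 83.74 ksi, capped at F_nt → F'_nt = 83.74 ksi.
R_n = F'_nt · A_b · n = 83.74 × 0.6013 × 8 = 402.8 kips.
Design strength φR_n = 0.75 × 402.8 = 302 kips.

302 kips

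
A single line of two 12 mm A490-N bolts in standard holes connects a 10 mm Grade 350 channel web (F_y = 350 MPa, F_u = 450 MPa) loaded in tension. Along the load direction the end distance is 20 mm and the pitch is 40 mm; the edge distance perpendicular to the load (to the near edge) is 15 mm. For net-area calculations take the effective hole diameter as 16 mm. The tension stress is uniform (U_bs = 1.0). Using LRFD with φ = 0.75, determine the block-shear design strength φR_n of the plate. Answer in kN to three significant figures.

Shear plane L_v = 20 + 1·40 = 60 mm; A_gv = 60 × 10 = 600 mm².
A_nv = (60 − 1.5·16) × 10 = 360 mm².
A_nt = (15 − 0.5·16) × 10 = 70 mm².
0.6 F_u A_nv = 97.2 kN; 0.6 F_y A_gv = 126 kN → shear rupture governs the shear term.
R_n = 97.2 + 1.0 × 450 × 70 / 1000 = 128.7 kN.
Design strength φR_n = 0.75 × 128.7 = 96.5 kN.

96.5 kN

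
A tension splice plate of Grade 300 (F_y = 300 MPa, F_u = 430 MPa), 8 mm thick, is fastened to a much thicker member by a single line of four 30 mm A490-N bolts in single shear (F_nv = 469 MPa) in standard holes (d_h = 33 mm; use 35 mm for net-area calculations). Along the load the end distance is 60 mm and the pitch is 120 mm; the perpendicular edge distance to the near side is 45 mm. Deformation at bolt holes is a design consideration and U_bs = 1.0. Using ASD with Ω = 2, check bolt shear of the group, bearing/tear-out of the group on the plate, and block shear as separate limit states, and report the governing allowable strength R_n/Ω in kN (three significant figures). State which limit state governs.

Bolt shear: A_b = π·30²/4 = 706.9 mm²; R_n = 469 × 706.9 × 4 × 1 / 1000 = 1326 kN → 1326 / 2 = 663 kN.
Bearing: edge l_c = 43.5, r_n = 179.6 kN; interior l_c = 87, r_n = 247.7 kN; R_n = 179.6 + 3·247.7 = 922.6 kN → 461 kN.
Block shear: A_gv = 3360, A_nv = 2380, A_nt = 220 mm²; R_n = min(0.6F_uA_nv, 0.6F_yA_gv) + U_bs·F_u·A_nt = 699.4 kN → 350 kN.
Block shear governs: 350 kN.

350 kN (block shear governs)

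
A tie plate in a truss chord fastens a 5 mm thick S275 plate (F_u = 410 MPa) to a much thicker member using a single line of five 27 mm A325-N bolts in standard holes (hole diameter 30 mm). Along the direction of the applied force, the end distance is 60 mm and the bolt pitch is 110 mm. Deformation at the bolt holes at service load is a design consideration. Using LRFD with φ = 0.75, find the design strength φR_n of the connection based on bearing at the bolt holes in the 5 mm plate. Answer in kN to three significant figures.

482 kN

Per bolt r_n = 1.2 l_c t F_u ≤ 2.4 d t F_u; upper limit = 2.4 × 27 × 5 × 410 / 1000 = 132.8 kN.
Edge bolt: l_c = 60 − 30/2 = 45 mm → 1.2 × 45 × 5 × 410 / 1000 = 110.7 → r_n = 110.7 kN.
Interior bolts: l_c = 110 − 30 = 80 mm → 1.2 × 80 × 5 × 410 / 1000 = 196.8 → r_n = 132.8 kN.
R_n = 1 × 110.7 + 4 × 132.8 = 642.1 kN.
Design strength φR_n = 0.75 × 642.1 = 482 kN.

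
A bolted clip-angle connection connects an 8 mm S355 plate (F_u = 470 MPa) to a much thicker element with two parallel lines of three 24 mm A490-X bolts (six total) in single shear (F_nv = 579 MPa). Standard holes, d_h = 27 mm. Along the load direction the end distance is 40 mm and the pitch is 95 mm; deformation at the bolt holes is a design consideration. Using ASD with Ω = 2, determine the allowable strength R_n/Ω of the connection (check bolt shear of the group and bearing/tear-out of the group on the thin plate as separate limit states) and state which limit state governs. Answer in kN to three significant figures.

Bolt shear: A_b = π·24²/4 = 452.4 mm²; R_n = 579 × 452.4 × 6 × 1 / 1000 = 1572 kN → 1572 / 2 = 786 kN.
Bearing (1.2 l_c t F_u ≤ 2.4 d t F_u): upper limit = 2.4·24·8·470 / 1000 = 216.6 kN.
  Edge l_c = 40 − 27/2 = 26.5 → r_n = 119.6 kN; interior l_c = 95 − 27 = 68 → r_n = 216.6 kN.
  R_n,bearing = 2·119.6 + 4·216.6 = 1105 kN → 1105 / 2 = 553 kN.
Bearing governs: 553 kN.

553 kN (bearing governs)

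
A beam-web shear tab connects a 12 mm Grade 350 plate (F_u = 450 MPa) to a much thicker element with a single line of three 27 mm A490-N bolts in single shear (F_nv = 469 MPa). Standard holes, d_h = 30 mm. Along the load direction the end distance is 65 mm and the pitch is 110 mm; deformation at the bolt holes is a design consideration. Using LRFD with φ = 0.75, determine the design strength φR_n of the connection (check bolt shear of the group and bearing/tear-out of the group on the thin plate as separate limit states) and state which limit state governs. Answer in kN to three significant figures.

Bolt shear: A_b = π·27²/4 = 572.6 mm²; R_n = 469 × 572.6 × 3 × 1 / 1000 = 805.6 kN → 0.75 × 805.6 = 604 kN.
Bearing (1.2 l_c t F_u ≤ 2.4 d t F_u): upper limit = 2.4·27·12·450 / 1000 = 349.9 kN.
  Edge l_c = 65 − 30/2 = 50 → r_n = 324 kN; interior l_c = 110 − 30 = 80 → r_n = 349.9 kN.
  R_n,bearing = 1·324 + 2·349.9 = 1024 kN → 0.75 × 1024 = 768 kN.
Bolt shear governs: 604 kN.

604 kN (bolt shear governs)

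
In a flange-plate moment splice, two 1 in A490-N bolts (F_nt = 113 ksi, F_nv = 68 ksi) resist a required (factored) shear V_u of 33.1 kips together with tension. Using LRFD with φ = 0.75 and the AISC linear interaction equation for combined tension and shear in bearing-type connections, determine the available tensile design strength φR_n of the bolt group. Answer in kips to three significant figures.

A_b = π·1²/4 = 0.7854 in²; f_rv = 33.1 / (2 × 0.7854) = 21.07 ksi.
F'_nt = 1.3 F_nt − (F_nt / φF_nv) f_rv = 1.3·113 − (113/(0.75·68))·21.07 = 100.2 ksi, capped at F_nt → F'_nt = 100.2 ksi.
R_n = F'_nt · A_b · n = 100.2 × 0.7854 × 2 = 157.4 kips.
Design strength φR_n = 0.75 × 157.4 = 118 kips.

118 kips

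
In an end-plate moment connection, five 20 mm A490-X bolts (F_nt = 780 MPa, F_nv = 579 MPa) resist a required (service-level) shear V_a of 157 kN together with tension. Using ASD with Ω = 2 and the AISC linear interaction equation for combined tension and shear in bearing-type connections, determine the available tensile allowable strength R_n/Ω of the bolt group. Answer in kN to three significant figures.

585 kN

A_b = π·20²/4 = 314.2 mm²; f_rv = 157 × 1000 / (5 × 314.2) = 99.95 MPa.
F'_nt = 1.3 F_nt − (Ω F_nt / F_nv) f_rv = 1.3·780 − (2·780/579)·99.95 = 744.7 MPa, capped at F_nt → F'_nt = 744.7 MPa.
R_n = F'_nt · A_b · n = 744.7 × 314.2 × 5 / 1000 = 1170 kN.
Allowable strength R_n/Ω = 1170 / 2 = 585 kN.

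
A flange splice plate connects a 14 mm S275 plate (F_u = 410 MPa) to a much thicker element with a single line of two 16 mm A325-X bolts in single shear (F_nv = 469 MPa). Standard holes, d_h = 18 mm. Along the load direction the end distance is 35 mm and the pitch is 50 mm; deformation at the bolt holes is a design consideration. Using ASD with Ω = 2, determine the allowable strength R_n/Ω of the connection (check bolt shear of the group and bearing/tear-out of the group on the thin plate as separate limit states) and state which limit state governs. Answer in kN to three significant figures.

Bolt shear: A_b = π·16²/4 = 201.1 mm²; R_n = 469 × 201.1 × 2 × 1 / 1000 = 188.6 kN → 188.6 / 2 = 94.3 kN.
Bearing (1.2 l_c t F_u ≤ 2.4 d t F_u): upper limit = 2.4·16·14·410 / 1000 = 220.4 kN.
  Edge l_c = 35 − 18/2 = 26 → r_n = 179.1 kN; interior l_c = 50 − 18 = 32 → r_n = 220.4 kN.
  R_n,bearing = 1·179.1 + 1·220.4 = 399.5 kN → 399.5 / 2 = 200 kN.
Bolt shear governs: 94.3 kN.

94.3 kN (bolt shear governs)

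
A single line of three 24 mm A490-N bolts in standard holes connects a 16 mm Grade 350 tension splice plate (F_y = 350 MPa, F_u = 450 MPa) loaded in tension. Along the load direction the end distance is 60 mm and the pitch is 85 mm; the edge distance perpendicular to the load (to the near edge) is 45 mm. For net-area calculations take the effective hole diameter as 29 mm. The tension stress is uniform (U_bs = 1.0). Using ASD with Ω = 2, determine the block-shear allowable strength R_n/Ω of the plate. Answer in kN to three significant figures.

Shear plane L_v = 60 + 2·85 = 230 mm; A_gv = 230 × 16 = 3680 mm².
A_nv = (230 − 2.5·29) × 16 = 2520 mm².
A_nt = (45 − 0.5·29) × 16 = 488 mm².
0.6 F_u A_nv = 680.4 kN; 0.6 F_y A_gv = 772.8 kN → shear rupture governs the shear term.
R_n = 680.4 + 1.0 × 450 × 488 / 1000 = 900 kN.
Allowable strength R_n/Ω = 900 / 2 = 450 kN.

450 kN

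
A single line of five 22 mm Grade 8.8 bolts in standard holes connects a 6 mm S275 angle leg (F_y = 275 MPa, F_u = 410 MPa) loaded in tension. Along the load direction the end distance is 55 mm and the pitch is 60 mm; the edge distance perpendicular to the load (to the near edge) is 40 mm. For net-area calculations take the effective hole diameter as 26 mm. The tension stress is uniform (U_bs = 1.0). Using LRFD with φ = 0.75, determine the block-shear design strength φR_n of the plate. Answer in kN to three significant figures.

Shear plane L_v = 55 + 4·60 = 295 mm; A_gv = 295 × 6 = 1770 mm².
A_nv = (295 − 4.5·26) × 6 = 1068 mm².
A_nt = (40 − 0.5·26) × 6 = 162 mm².
0.6 F_u A_nv = 262.7 kN; 0.6 F_y A_gv = 292.1 kN → shear rupture governs the shear term.
R_n = 262.7 + 1.0 × 410 × 162 / 1000 = 329.1 kN.
Design strength φR_n = 0.75 × 329.1 = 247 kN.

247 kN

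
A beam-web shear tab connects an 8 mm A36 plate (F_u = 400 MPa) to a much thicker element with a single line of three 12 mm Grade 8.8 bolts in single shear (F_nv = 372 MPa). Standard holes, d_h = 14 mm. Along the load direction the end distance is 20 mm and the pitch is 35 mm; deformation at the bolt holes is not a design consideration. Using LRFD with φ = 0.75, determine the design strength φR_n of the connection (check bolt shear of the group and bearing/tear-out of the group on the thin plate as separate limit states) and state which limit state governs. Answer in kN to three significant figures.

Bolt shear: A_b = π·12²/4 = 113.1 mm²; R_n = 372 × 113.1 × 3 × 1 / 1000 = 126.2 kN → 0.75 × 126.2 = 94.7 kN.
Bearing (1.5 l_c t F_u ≤ 3.0 d t F_u): upper limit = 3.0·12·8·400 / 1000 = 115.2 kN.
  Edge l_c = 20 − 14/2 = 13 → r_n = 62.4 kN; interior l_c = 35 − 14 = 21 → r_n = 100.8 kN.
  R_n,bearing = 1·62.4 + 2·100.8 = 264 kN → 0.75 × 264 = 198 kN.
Bolt shear governs: 94.7 kN.

94.7 kN (bolt shear governs)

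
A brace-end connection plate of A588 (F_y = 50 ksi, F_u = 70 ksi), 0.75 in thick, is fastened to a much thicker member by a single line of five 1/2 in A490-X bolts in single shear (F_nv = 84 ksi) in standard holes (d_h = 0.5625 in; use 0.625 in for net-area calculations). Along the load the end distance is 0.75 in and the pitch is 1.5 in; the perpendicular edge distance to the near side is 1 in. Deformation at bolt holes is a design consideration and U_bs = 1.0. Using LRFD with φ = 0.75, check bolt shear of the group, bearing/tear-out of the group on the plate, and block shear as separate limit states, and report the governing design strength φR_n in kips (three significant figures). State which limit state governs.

Bolt shear: A_b = π·0.5²/4 = 0.1963 in²; R_n = 84 × 0.1963 × 5 × 1 = 82.47 kips → 0.75 × 82.47 = 61.9 kips.
Bearing: edge l_c = 0.4688, r_n = 29.53 kips; interior l_c = 0.9375, r_n = 59.06 kips; R_n = 29.53 + 4·59.06 = 265.8 kips → 199 kips.
Block shear: A_gv = 5.062, A_nv = 2.953, A_nt = 0.5156 in²; R_n = min(0.6F_uA_nv, 0.6F_yA_gv) + U_bs·F_u·A_nt = 160.1 kips → 120 kips.
Bolt shear governs: 61.9 kips.

61.9 kips (bolt shear governs)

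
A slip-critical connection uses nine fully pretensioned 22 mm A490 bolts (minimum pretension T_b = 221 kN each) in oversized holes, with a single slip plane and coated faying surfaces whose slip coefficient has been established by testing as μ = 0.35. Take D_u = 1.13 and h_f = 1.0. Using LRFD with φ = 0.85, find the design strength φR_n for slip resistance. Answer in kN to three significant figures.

669 kN

R_n = μ · D_u · h_f · T_b · n_s · n_b = 0.35 × 1.13 × 1.0 × 221 × 1 × 9 = 786.6 kN.
Design strength φR_n = 0.85 × 786.6 = 669 kN.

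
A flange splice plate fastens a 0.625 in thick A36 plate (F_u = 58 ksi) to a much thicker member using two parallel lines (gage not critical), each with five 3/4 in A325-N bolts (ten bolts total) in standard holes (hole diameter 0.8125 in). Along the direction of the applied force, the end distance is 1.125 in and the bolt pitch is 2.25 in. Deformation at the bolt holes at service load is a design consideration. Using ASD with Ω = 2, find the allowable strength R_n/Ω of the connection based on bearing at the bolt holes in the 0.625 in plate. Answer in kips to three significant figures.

281 kips

Per bolt r_n = 1.2 l_c t F_u ≤ 2.4 d t F_u; upper limit = 2.4 × 0.75 × 0.625 × 58 = 65.25 kips.
Edge bolt: l_c = 1.125 − 0.8125/2 = 0.7188 in → 1.2 × 0.7188 × 0.625 × 58 = 31.27 → r_n = 31.27 kips.
Interior bolts: l_c = 2.25 − 0.8125 = 1.438 in → 1.2 × 1.438 × 0.625 × 58 = 62.53 → r_n = 62.53 kips.
R_n = 2 × 31.27 + 8 × 62.53 = 562.8 kips.
Allowable strength R_n/Ω = 562.8 / 2 = 281 kips.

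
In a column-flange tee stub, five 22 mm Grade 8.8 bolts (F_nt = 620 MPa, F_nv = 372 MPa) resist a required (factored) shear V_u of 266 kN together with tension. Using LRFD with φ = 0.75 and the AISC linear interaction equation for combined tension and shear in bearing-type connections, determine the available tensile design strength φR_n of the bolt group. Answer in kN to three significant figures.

A_b = π·22²/4 = 380.1 mm²; f_rv = 266 × 1000 / (5 × 380.1) = 140 MPa.
F'_nt = 1.3 F_nt − (F_nt / φF_nv) f_rv = 1.3·620 − (620/(0.75·372))·140 = 495 MPa, capped at F_nt → F'_nt = 495 MPa.
R_n = F'_nt · A_b · n = 495 × 380.1 × 5 / 1000 = 940.8 kN.
Design strength φR_n = 0.75 × 940.8 = 706 kN.

706 kN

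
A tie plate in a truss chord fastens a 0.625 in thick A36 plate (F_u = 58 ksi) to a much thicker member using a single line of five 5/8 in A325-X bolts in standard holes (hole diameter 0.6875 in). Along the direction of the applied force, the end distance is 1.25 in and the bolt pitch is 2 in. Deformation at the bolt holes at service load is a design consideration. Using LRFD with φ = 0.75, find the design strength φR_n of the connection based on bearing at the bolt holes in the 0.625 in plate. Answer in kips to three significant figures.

Per bolt r_n = 1.2 l_c t F_u ≤ 2.4 d t F_u; upper limit = 2.4 × 0.625 × 0.625 × 58 = 54.38 kips.
Edge bolt: l_c = 1.25 − 0.6875/2 = 0.9062 in → 1.2 × 0.9062 × 0.625 × 58 = 39.42 → r_n = 39.42 kips.
Interior bolts: l_c = 2 − 0.6875 = 1.312 in → 1.2 × 1.312 × 0.625 × 58 = 57.09 → r_n = 54.38 kips.
R_n = 1 × 39.42 + 4 × 54.38 = 256.9 kips.
Design strength φR_n = 0.75 × 256.9 = 193 kips.

193 kips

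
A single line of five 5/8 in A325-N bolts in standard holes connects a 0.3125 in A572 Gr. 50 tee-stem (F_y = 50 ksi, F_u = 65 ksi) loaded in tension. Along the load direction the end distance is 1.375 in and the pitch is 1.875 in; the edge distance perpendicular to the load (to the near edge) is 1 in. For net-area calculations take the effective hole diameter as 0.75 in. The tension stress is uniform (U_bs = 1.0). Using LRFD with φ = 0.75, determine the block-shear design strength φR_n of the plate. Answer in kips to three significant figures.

Shear plane L_v = 1.375 + 4·1.875 = 8.875 in; A_gv = 8.875 × 0.3125 = 2.773 in².
A_nv = (8.875 − 4.5·0.75) × 0.3125 = 1.719 in².
A_nt = (1 − 0.5·0.75) × 0.3125 = 0.1953 in².
0.6 F_u A_nv = 67.03 kips; 0.6 F_y A_gv = 83.2 kips → shear rupture governs the shear term.
R_n = 67.03 + 1.0 × 65 × 0.1953 = 79.73 kips.
Design strength φR_n = 0.75 × 79.73 = 59.8 kips.

59.8 kips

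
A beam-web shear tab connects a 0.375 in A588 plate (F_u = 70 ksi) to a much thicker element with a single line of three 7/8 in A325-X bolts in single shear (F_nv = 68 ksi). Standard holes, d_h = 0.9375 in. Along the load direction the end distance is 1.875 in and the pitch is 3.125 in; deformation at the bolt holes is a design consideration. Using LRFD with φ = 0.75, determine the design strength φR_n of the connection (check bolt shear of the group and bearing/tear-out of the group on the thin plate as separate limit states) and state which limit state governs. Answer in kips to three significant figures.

92 kips (bolt shear governs)

Bolt shear: A_b = π·0.875²/4 = 0.6013 in²; R_n = 68 × 0.6013 × 3 × 1 = 122.7 kips → 0.75 × 122.7 = 92 kips.
Bearing (1.2 l_c t F_u ≤ 2.4 d t F_u): upper limit = 2.4·0.875·0.375·70 = 55.13 kips.
  Edge l_c = 1.875 − 0.9375/2 = 1.406 → r_n = 44.3 kips; interior l_c = 3.125 − 0.9375 = 2.188 → r_n = 55.13 kips.
  R_n,bearing = 1·44.3 + 2·55.13 = 154.5 kips → 0.75 × 154.5 = 116 kips.
Bolt shear governs: 92 kips.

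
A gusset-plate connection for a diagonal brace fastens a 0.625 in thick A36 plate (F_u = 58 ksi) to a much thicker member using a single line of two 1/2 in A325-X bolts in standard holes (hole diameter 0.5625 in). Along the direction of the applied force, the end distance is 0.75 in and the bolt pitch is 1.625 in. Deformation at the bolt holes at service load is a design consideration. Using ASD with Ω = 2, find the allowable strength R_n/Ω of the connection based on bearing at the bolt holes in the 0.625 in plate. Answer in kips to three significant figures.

Per bolt r_n = 1.2 l_c t F_u ≤ 2.4 d t F_u; upper limit = 2.4 × 0.5 × 0.625 × 58 = 43.5 kips.
Edge bolt: l_c = 0.75 − 0.5625/2 = 0.4688 in → 1.2 × 0.4688 × 0.625 × 58 = 20.39 → r_n = 20.39 kips.
Interior bolts: l_c = 1.625 − 0.5625 = 1.062 in → 1.2 × 1.062 × 0.625 × 58 = 46.22 → r_n = 43.5 kips.
R_n = 1 × 20.39 + 1 × 43.5 = 63.89 kips.
Allowable strength R_n/Ω = 63.89 / 2 = 31.9 kips.

31.9 kips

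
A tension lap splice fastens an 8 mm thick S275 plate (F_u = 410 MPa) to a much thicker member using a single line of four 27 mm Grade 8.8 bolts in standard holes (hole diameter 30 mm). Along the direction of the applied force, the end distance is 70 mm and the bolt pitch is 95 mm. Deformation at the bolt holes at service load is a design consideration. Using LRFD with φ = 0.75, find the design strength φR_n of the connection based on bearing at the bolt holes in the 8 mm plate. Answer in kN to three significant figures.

638 kN

Per bolt r_n = 1.2 l_c t F_u ≤ 2.4 d t F_u; upper limit = 2.4 × 27 × 8 × 410 / 1000 = 212.5 kN.
Edge bolt: l_c = 70 − 30/2 = 55 mm → 1.2 × 55 × 8 × 410 / 1000 = 216.5 → r_n = 212.5 kN.
Interior bolts: l_c = 95 − 30 = 65 mm → 1.2 × 65 × 8 × 410 / 1000 = 255.8 → r_n = 212.5 kN.
R_n = 1 × 212.5 + 3 × 212.5 = 850.2 kN.
Design strength φR_n = 0.75 × 850.2 = 638 kN.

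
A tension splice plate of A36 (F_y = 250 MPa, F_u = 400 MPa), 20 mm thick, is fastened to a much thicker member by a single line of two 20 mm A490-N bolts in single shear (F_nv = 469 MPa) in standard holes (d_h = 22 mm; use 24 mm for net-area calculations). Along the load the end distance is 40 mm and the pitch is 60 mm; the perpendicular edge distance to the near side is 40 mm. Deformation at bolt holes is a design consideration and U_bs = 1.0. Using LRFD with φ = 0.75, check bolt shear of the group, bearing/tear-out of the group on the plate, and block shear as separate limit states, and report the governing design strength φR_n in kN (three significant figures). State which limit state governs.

Bolt shear: A_b = π·20²/4 = 314.2 mm²; R_n = 469 × 314.2 × 2 × 1 / 1000 = 294.7 kN → 0.75 × 294.7 = 221 kN.
Bearing: edge l_c = 29, r_n = 278.4 kN; interior l_c = 38, r_n = 364.8 kN; R_n = 278.4 + 1·364.8 = 643.2 kN → 482 kN.
Block shear: A_gv = 2000, A_nv = 1280, A_nt = 560 mm²; R_n = min(0.6F_uA_nv, 0.6F_yA_gv) + U_bs·F_u·A_nt = 524 kN → 393 kN.
Bolt shear governs: 221 kN.

221 kN (bolt shear governs)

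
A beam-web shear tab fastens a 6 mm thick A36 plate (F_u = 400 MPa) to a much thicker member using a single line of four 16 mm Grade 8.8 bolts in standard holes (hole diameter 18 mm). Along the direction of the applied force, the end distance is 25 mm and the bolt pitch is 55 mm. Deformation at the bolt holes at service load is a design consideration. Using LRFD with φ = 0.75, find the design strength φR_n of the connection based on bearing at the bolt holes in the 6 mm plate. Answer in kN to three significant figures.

242 kN

Per bolt r_n = 1.2 l_c t F_u ≤ 2.4 d t F_u; upper limit = 2.4 × 16 × 6 × 400 / 1000 = 92.16 kN.
Edge bolt: l_c = 25 − 18/2 = 16 mm → 1.2 × 16 × 6 × 400 / 1000 = 46.08 → r_n = 46.08 kN.
Interior bolts: l_c = 55 − 18 = 37 mm → 1.2 × 37 × 6 × 400 / 1000 = 106.6 → r_n = 92.16 kN.
R_n = 1 × 46.08 + 3 × 92.16 = 322.6 kN.
Design strength φR_n = 0.75 × 322.6 = 242 kN.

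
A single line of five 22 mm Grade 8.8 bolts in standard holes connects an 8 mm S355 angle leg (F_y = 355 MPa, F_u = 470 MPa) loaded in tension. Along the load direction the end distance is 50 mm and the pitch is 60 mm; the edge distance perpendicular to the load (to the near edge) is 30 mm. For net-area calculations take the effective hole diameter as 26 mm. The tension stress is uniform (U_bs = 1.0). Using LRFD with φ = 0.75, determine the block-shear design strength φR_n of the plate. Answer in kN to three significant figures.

341 kN

Shear plane L_v = 50 + 4·60 = 290 mm; A_gv = 290 × 8 = 2320 mm².
A_nv = (290 − 4.5·26) × 8 = 1384 mm².
A_nt = (30 − 0.5·26) × 8 = 136 mm².
0.6 F_u A_nv = 390.3 kN; 0.6 F_y A_gv = 494.2 kN → shear rupture governs the shear term.
R_n = 390.3 + 1.0 × 470 × 136 / 1000 = 454.2 kN.
Design strength φR_n = 0.75 × 454.2 = 341 kN.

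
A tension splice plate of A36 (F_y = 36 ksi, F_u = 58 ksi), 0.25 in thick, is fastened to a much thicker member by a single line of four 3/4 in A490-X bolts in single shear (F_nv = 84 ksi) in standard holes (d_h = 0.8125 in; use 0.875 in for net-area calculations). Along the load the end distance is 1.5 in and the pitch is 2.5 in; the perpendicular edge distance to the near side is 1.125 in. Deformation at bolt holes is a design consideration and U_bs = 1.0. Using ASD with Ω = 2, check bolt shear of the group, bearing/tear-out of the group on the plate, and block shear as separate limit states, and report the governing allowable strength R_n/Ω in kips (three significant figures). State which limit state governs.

29.3 kips (block shear governs)

Bolt shear: A_b = π·0.75²/4 = 0.4418 in²; R_n = 84 × 0.4418 × 4 × 1 = 148.4 kips → 148.4 / 2 = 74.2 kips.
Bearing: edge l_c = 1.094, r_n = 19.03 kips; interior l_c = 1.688, r_n = 26.1 kips; R_n = 19.03 + 3·26.1 = 97.33 kips → 48.7 kips.
Block shear: A_gv = 2.25, A_nv = 1.484, A_nt = 0.1719 in²; R_n = min(0.6F_uA_nv, 0.6F_yA_gv) + U_bs·F_u·A_nt = 58.57 kips → 29.3 kips.
Block shear governs: 29.3 kips.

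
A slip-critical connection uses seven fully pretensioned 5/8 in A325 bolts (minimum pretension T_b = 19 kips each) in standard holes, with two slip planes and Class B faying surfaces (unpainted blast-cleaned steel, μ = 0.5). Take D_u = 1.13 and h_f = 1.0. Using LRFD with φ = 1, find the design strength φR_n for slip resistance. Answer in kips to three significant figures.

150 kips

R_n = μ · D_u · h_f · T_b · n_s · n_b = 0.5 × 1.13 × 1.0 × 19 × 2 × 7 = 150.3 kips.
Design strength φR_n = 1 × 150.3 = 150 kips.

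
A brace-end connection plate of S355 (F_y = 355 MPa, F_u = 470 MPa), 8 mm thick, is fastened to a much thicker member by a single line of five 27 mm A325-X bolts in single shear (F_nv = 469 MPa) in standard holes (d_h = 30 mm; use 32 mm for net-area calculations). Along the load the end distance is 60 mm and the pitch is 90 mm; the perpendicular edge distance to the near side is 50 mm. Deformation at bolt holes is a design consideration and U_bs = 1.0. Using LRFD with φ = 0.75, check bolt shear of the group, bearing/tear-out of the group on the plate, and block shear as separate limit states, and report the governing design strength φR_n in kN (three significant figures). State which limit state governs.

563 kN (block shear governs)

Bolt shear: A_b = π·27²/4 = 572.6 mm²; R_n = 469 × 572.6 × 5 × 1 / 1000 = 1343 kN → 0.75 × 1343 = 1010 kN.
Bearing: edge l_c = 45, r_n = 203 kN; interior l_c = 60, r_n = 243.6 kN; R_n = 203 + 4·243.6 = 1178 kN → 883 kN.
Block shear: A_gv = 3360, A_nv = 2208, A_nt = 272 mm²; R_n = min(0.6F_uA_nv, 0.6F_yA_gv) + U_bs·F_u·A_nt = 750.5 kN → 563 kN.
Block shear governs: 563 kN.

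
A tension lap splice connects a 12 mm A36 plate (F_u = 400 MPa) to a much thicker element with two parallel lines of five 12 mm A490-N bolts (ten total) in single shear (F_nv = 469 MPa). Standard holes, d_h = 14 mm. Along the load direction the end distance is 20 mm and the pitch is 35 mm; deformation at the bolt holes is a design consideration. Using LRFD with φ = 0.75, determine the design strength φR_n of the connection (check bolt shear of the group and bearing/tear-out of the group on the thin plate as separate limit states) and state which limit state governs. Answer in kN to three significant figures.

Bolt shear: A_b = π·12²/4 = 113.1 mm²; R_n = 469 × 113.1 × 10 × 1 / 1000 = 530.4 kN → 0.75 × 530.4 = 398 kN.
Bearing (1.2 l_c t F_u ≤ 2.4 d t F_u): upper limit = 2.4·12·12·400 / 1000 = 138.2 kN.
  Edge l_c = 20 − 14/2 = 13 → r_n = 74.88 kN; interior l_c = 35 − 14 = 21 → r_n = 121 kN.
  R_n,bearing = 2·74.88 + 8·121 = 1117 kN → 0.75 × 1117 = 838 kN.
Bolt shear governs: 398 kN.

398 kN (bolt shear governs)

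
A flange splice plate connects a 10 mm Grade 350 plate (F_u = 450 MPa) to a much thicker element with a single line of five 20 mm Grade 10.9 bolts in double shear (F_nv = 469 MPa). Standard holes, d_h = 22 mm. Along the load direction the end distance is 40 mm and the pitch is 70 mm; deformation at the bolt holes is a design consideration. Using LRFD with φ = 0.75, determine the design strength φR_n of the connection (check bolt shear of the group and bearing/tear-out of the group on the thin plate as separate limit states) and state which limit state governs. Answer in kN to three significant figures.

765 kN (bearing governs)

Bolt shear: A_b = π·20²/4 = 314.2 mm²; R_n = 469 × 314.2 × 5 × 2 / 1000 = 1473 kN → 0.75 × 1473 = 1110 kN.
Bearing (1.2 l_c t F_u ≤ 2.4 d t F_u): upper limit = 2.4·20·10·450 / 1000 = 216 kN.
  Edge l_c = 40 − 22/2 = 29 → r_n = 156.6 kN; interior l_c = 70 − 22 = 48 → r_n = 216 kN.
  R_n,bearing = 1·156.6 + 4·216 = 1021 kN → 0.75 × 1021 = 765 kN.
Bearing governs: 765 kN.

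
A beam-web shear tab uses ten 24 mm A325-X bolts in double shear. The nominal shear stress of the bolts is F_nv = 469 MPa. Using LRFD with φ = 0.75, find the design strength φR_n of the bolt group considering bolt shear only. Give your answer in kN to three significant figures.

A_b = π × 24² / 4 = 452.4 mm².
R_n = F_nv · A_b · n · n_s = 469 × 452.4 × 10 × 2 / 1000 = 4243 kN.
Design strength φR_n = 0.75 × 4243 = 3180 kN.

3180 kN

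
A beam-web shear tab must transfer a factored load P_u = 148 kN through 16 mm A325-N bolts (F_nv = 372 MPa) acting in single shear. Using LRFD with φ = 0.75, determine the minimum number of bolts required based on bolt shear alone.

A_b = π·16²/4 = 201.1 mm².
Per-bolt design strength φR_n = 0.75 × 372 × 201.1 × 1 / 1000 = 56.1 kN.
n ≥ 148 / 56.1 = 2.638 → use 3 bolts.

3 bolts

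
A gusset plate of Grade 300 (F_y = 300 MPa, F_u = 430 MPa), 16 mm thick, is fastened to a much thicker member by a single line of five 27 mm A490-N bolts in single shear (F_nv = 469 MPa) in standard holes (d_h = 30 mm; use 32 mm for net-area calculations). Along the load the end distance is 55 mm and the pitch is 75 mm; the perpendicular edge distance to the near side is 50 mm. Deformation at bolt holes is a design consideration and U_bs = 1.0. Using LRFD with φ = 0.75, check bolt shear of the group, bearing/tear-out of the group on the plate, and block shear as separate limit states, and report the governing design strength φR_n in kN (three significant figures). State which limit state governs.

829 kN (block shear governs)

Bolt shear: A_b = π·27²/4 = 572.6 mm²; R_n = 469 × 572.6 × 5 × 1 / 1000 = 1343 kN → 0.75 × 1343 = 1010 kN.
Bearing: edge l_c = 40, r_n = 330.2 kN; interior l_c = 45, r_n = 371.5 kN; R_n = 330.2 + 4·371.5 = 1816 kN → 1360 kN.
Block shear: A_gv = 5680, A_nv = 3376, A_nt = 544 mm²; R_n = min(0.6F_uA_nv, 0.6F_yA_gv) + U_bs·F_u·A_nt = 1105 kN → 829 kN.
Block shear governs: 829 kN.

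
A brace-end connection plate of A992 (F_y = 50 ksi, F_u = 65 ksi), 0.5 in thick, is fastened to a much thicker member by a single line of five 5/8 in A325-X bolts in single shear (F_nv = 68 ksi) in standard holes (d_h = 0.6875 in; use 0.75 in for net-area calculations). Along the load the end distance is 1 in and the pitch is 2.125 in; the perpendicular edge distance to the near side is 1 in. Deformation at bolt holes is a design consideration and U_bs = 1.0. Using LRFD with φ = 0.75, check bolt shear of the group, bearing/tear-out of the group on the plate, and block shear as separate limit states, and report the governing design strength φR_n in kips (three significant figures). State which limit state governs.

78.2 kips (bolt shear governs)

Bolt shear: A_b = π·0.625²/4 = 0.3068 in²; R_n = 68 × 0.3068 × 5 × 1 = 104.3 kips → 0.75 × 104.3 = 78.2 kips.
Bearing: edge l_c = 0.6562, r_n = 25.59 kips; interior l_c = 1.438, r_n = 48.75 kips; R_n = 25.59 + 4·48.75 = 220.6 kips → 165 kips.
Block shear: A_gv = 4.75, A_nv = 3.062, A_nt = 0.3125 in²; R_n = min(0.6F_uA_nv, 0.6F_yA_gv) + U_bs·F_u·A_nt = 139.8 kips → 105 kips.
Bolt shear governs: 78.2 kips.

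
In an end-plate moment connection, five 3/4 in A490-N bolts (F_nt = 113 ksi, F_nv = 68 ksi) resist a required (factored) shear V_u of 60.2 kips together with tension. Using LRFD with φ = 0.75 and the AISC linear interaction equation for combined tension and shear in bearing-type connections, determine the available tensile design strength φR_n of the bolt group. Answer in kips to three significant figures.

143 kips

A_b = π·0.75²/4 = 0.4418 in²; f_rv = 60.2 / (5 × 0.4418) = 27.25 ksi.
F'_nt = 1.3 F_nt − (F_nt / φF_nv) f_rv = 1.3·113 − (113/(0.75·68))·27.25 = 86.52 ksi, capped at F_nt → F'_nt = 86.52 ksi.
R_n = F'_nt · A_b · n = 86.52 × 0.4418 × 5 = 191.1 kips.
Design strength φR_n = 0.75 × 191.1 = 143 kips.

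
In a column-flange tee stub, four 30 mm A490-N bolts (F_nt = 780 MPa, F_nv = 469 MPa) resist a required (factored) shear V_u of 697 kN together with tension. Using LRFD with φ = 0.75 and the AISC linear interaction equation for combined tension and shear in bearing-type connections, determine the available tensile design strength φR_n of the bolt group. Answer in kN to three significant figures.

991 kN

A_b = π·30²/4 = 706.9 mm²; f_rv = 697 × 1000 / (4 × 706.9) = 246.5 MPa.
F'_nt = 1.3 F_nt − (F_nt / φF_nv) f_rv = 1.3·780 − (780/(0.75·469))·246.5 = 467.4 MPa, capped at F_nt → F'_nt = 467.4 MPa.
R_n = F'_nt · A_b · n = 467.4 × 706.9 × 4 / 1000 = 1321 kN.
Design strength φR_n = 0.75 × 1321 = 991 kN.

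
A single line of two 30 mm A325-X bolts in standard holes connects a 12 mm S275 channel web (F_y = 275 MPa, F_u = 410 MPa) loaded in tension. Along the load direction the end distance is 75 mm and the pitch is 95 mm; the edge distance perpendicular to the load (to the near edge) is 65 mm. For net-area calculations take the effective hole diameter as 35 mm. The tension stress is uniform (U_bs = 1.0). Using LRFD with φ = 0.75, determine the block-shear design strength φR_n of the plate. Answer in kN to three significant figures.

428 kN

Shear plane L_v = 75 + 1·95 = 170 mm; A_gv = 170 × 12 = 2040 mm².
A_nv = (170 − 1.5·35) × 12 = 1410 mm².
A_nt = (65 − 0.5·35) × 12 = 570 mm².
0.6 F_u A_nv = 346.9 kN; 0.6 F_y A_gv = 336.6 kN → shear yielding governs the shear term.
R_n = 336.6 + 1.0 × 410 × 570 / 1000 = 570.3 kN.
Design strength φR_n = 0.75 × 570.3 = 428 kN.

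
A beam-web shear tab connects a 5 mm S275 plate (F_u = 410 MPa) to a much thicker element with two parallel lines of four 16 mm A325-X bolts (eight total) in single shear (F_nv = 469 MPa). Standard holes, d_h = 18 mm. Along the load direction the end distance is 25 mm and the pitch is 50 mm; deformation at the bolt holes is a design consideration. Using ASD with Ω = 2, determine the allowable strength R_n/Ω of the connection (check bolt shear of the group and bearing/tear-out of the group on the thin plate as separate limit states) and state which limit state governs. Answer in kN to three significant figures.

Bolt shear: A_b = π·16²/4 = 201.1 mm²; R_n = 469 × 201.1 × 8 × 1 / 1000 = 754.4 kN → 754.4 / 2 = 377 kN.
Bearing (1.2 l_c t F_u ≤ 2.4 d t F_u): upper limit = 2.4·16·5·410 / 1000 = 78.72 kN.
  Edge l_c = 25 − 18/2 = 16 → r_n = 39.36 kN; interior l_c = 50 − 18 = 32 → r_n = 78.72 kN.
  R_n,bearing = 2·39.36 + 6·78.72 = 551 kN → 551 / 2 = 276 kN.
Bearing governs: 276 kN.

276 kN (bearing governs)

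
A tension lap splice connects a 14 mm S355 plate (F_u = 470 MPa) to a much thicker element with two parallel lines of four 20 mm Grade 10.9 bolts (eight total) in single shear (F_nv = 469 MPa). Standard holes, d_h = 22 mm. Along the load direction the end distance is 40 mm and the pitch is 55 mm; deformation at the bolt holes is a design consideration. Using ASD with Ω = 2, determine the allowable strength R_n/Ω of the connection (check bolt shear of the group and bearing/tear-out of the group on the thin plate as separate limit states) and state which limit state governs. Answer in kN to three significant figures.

Bolt shear: A_b = π·20²/4 = 314.2 mm²; R_n = 469 × 314.2 × 8 × 1 / 1000 = 1179 kN → 1179 / 2 = 589 kN.
Bearing (1.2 l_c t F_u ≤ 2.4 d t F_u): upper limit = 2.4·20·14·470 / 1000 = 315.8 kN.
  Edge l_c = 40 − 22/2 = 29 → r_n = 229 kN; interior l_c = 55 − 22 = 33 → r_n = 260.6 kN.
  R_n,bearing = 2·229 + 6·260.6 = 2021 kN → 2021 / 2 = 1010 kN.
Bolt shear governs: 589 kN.

589 kN (bolt shear governs)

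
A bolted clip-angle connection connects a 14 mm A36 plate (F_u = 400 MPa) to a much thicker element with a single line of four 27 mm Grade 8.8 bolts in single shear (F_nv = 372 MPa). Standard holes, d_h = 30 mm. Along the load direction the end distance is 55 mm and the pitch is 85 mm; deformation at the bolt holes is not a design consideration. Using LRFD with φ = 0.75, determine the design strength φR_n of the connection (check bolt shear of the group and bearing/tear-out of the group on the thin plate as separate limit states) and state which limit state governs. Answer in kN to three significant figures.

Bolt shear: A_b = π·27²/4 = 572.6 mm²; R_n = 372 × 572.6 × 4 × 1 / 1000 = 852 kN → 0.75 × 852 = 639 kN.
Bearing (1.5 l_c t F_u ≤ 3.0 d t F_u): upper limit = 3.0·27·14·400 / 1000 = 453.6 kN.
  Edge l_c = 55 − 30/2 = 40 → r_n = 336 kN; interior l_c = 85 − 30 = 55 → r_n = 453.6 kN.
  R_n,bearing = 1·336 + 3·453.6 = 1697 kN → 0.75 × 1697 = 1270 kN.
Bolt shear governs: 639 kN.

639 kN (bolt shear governs)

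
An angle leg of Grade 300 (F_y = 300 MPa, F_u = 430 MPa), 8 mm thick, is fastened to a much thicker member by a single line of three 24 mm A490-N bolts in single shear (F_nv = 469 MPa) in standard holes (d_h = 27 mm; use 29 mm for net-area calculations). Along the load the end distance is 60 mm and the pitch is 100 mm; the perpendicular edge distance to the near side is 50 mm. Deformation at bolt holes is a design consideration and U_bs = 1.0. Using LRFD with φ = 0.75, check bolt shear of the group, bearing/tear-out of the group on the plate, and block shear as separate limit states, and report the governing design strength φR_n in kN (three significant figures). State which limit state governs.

Bolt shear: A_b = π·24²/4 = 452.4 mm²; R_n = 469 × 452.4 × 3 × 1 / 1000 = 636.5 kN → 0.75 × 636.5 = 477 kN.
Bearing: edge l_c = 46.5, r_n = 192 kN; interior l_c = 73, r_n = 198.1 kN; R_n = 192 + 2·198.1 = 588.2 kN → 441 kN.
Block shear: A_gv = 2080, A_nv = 1500, A_nt = 284 mm²; R_n = min(0.6F_uA_nv, 0.6F_yA_gv) + U_bs·F_u·A_nt = 496.5 kN → 372 kN.
Block shear governs: 372 kN.

372 kN (block shear governs)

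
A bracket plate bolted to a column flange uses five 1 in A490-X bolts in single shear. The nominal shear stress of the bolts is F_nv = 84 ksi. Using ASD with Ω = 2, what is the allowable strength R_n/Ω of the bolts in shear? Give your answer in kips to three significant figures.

A_b = π × 1² / 4 = 0.7854 in².
R_n = F_nv · A_b · n · n_s = 84 × 0.7854 × 5 × 1 = 329.9 kips.
Allowable strength R_n/Ω = 329.9 / 2 = 165 kips.

165 kips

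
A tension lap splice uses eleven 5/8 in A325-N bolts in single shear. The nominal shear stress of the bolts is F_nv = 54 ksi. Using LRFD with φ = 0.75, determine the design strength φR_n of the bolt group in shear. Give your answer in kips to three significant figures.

137 kips

A_b = π × 0.625² / 4 = 0.3068 in².
R_n = F_nv · A_b · n · n_s = 54 × 0.3068 × 11 × 1 = 182.2 kips.
Design strength φR_n = 0.75 × 182.2 = 137 kips.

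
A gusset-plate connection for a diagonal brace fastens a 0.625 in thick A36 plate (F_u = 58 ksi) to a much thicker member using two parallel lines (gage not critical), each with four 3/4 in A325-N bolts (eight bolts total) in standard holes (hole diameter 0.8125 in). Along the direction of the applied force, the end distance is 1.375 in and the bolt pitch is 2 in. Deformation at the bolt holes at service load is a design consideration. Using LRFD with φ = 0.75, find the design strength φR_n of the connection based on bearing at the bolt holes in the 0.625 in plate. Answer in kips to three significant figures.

Per bolt r_n = 1.2 l_c t F_u ≤ 2.4 d t F_u; upper limit = 2.4 × 0.75 × 0.625 × 58 = 65.25 kips.
Edge bolt: l_c = 1.375 − 0.8125/2 = 0.9688 in → 1.2 × 0.9688 × 0.625 × 58 = 42.14 → r_n = 42.14 kips.
Interior bolts: l_c = 2 − 0.8125 = 1.188 in → 1.2 × 1.188 × 0.625 × 58 = 51.66 → r_n = 51.66 kips.
R_n = 2 × 42.14 + 6 × 51.66 = 394.2 kips.
Design strength φR_n = 0.75 × 394.2 = 296 kips.

296 kips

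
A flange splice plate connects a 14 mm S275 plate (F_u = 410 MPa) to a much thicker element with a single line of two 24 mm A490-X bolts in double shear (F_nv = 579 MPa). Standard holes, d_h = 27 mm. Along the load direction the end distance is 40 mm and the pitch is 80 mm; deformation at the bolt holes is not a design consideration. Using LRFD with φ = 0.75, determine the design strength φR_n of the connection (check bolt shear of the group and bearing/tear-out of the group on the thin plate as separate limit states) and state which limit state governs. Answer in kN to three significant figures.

481 kN (bearing governs)

Bolt shear: A_b = π·24²/4 = 452.4 mm²; R_n = 579 × 452.4 × 2 × 2 / 1000 = 1048 kN → 0.75 × 1048 = 786 kN.
Bearing (1.5 l_c t F_u ≤ 3.0 d t F_u): upper limit = 3.0·24·14·410 / 1000 = 413.3 kN.
  Edge l_c = 40 − 27/2 = 26.5 → r_n = 228.2 kN; interior l_c = 80 − 27 = 53 → r_n = 413.3 kN.
  R_n,bearing = 1·228.2 + 1·413.3 = 641.4 kN → 0.75 × 641.4 = 481 kN.
Bearing governs: 481 kN.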